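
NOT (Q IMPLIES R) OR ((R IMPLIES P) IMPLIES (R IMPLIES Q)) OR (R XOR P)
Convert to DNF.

(R AND NOT P) OR NOT R OR Q

NOT (Q IMPLIES R) OR ((R IMPLIES P) IMPLIES (R IMPLIES Q)) OR (R XOR P)
= NOT (NOT Q OR R) OR ((R IMPLIES P) IMPLIES (R IMPLIES Q)) OR (R XOR P)   [eliminate IMPLIES]
= NOT (NOT Q OR R) OR NOT (R IMPLIES P) OR (R IMPLIES Q) OR (R XOR P)   [eliminate IMPLIES]
= NOT (NOT Q OR R) OR NOT (NOT R OR P) OR (R IMPLIES Q) OR (R XOR P)   [eliminate IMPLIES]
= NOT (NOT Q OR R) OR NOT (NOT R OR P) OR NOT R OR Q OR (R XOR P)   [eliminate IMPLIES]
= NOT (NOT Q OR R) OR NOT (NOT R OR P) OR NOT R OR Q OR (R AND NOT P) OR (NOT R AND P)   [expand XOR]
= (NOT NOT Q AND NOT R) OR NOT (NOT R OR P) OR NOT R OR Q OR (R AND NOT P) OR (NOT R AND P)   [De Morgan]
= (Q AND NOT R) OR NOT (NOT R OR P) OR NOT R OR Q OR (R AND NOT P) OR (NOT R AND P)   [double negation]
= (Q AND NOT R) OR (NOT NOT R AND NOT P) OR NOT R OR Q OR (R AND NOT P) OR (NOT R AND P)   [De Morgan]
= (Q AND NOT R) OR (R AND NOT P) OR NOT R OR Q OR (R AND NOT P) OR (NOT R AND P)   [double negation]
= (R AND NOT P) OR NOT R OR Q   [simplify]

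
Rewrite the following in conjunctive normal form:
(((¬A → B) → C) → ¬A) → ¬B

(¬B ∨ C) ∧ (A ∨ ¬B)

(((¬A → B) → C) → ¬A) → ¬B
= ¬(((¬A → B) → C) → ¬A) ∨ ¬B   — eliminate →
= ¬(¬((¬A → B) → C) ∨ ¬A) ∨ ¬B   — eliminate →
= ¬(¬(¬(¬A → B) ∨ C) ∨ ¬A) ∨ ¬B   — eliminate →
= ¬(¬(¬(¬¬A ∨ B) ∨ C) ∨ ¬A) ∨ ¬B   — eliminate →
= (¬¬(¬(¬¬A ∨ B) ∨ C) ∧ ¬¬A) ∨ ¬B   — De Morgan
= ((¬(¬¬A ∨ B) ∨ C) ∧ ¬¬A) ∨ ¬B   — double negation
= (((¬¬¬A ∧ ¬B) ∨ C) ∧ ¬¬A) ∨ ¬B   — De Morgan
= (((¬A ∧ ¬B) ∨ C) ∧ ¬¬A) ∨ ¬B   — double negation
= (((¬A ∧ ¬B) ∨ C) ∧ A) ∨ ¬B   — double negation
= (¬A ∨ C ∨ ¬B) ∧ (¬B ∨ C ∨ ¬B) ∧ (A ∨ ¬B)   — distribute ∨ over ∧
= (¬B ∨ C) ∧ (A ∨ ¬B)   — simplify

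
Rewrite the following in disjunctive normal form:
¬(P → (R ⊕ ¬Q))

(P ∧ ¬R ∧ Q) ∨ (P ∧ ¬Q ∧ R)

¬(P → (R ⊕ ¬Q))
≡ ¬(¬P ∨ (R ⊕ ¬Q))
≡ ¬(¬P ∨ (R ∧ ¬¬Q) ∨ (¬R ∧ ¬Q))
≡ ¬¬P ∧ ¬(R ∧ ¬¬Q) ∧ ¬(¬R ∧ ¬Q)
≡ P ∧ ¬(R ∧ ¬¬Q) ∧ ¬(¬R ∧ ¬Q)
≡ P ∧ (¬R ∨ ¬¬¬Q) ∧ ¬(¬R ∧ ¬Q)
≡ P ∧ (¬R ∨ ¬Q) ∧ ¬(¬R ∧ ¬Q)
≡ P ∧ (¬R ∨ ¬Q) ∧ (¬¬R ∨ ¬¬Q)
≡ P ∧ (¬R ∨ ¬Q) ∧ (R ∨ ¬¬Q)
≡ P ∧ (¬R ∨ ¬Q) ∧ (R ∨ Q)
≡ (P ∧ ¬R ∧ R) ∨ (P ∧ ¬R ∧ Q) ∨ (P ∧ ¬Q ∧ R) ∨ (P ∧ ¬Q ∧ Q)
≡ (P ∧ ¬R ∧ Q) ∨ (P ∧ ¬Q ∧ R)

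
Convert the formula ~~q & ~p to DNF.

~~q & ~p
≡ q & ~p   (double negation)

q & ~p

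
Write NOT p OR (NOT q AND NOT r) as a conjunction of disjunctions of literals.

(NOT p OR NOT q) AND (NOT p OR NOT r)

NOT p OR (NOT q AND NOT r)
⇔ (NOT p OR NOT q) AND (NOT p OR NOT r)   [distribute OR over AND]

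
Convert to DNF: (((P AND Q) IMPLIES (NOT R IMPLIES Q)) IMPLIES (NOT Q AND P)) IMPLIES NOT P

(((P AND Q) IMPLIES (NOT R IMPLIES Q)) IMPLIES (NOT Q AND P)) IMPLIES NOT P
≡ NOT (((P AND Q) IMPLIES (NOT R IMPLIES Q)) IMPLIES (NOT Q AND P)) OR NOT P   (eliminate IMPLIES)
≡ NOT (NOT ((P AND Q) IMPLIES (NOT R IMPLIES Q)) OR (NOT Q AND P)) OR NOT P   (eliminate IMPLIES)
≡ NOT (NOT (NOT (P AND Q) OR (NOT R IMPLIES Q)) OR (NOT Q AND P)) OR NOT P   (eliminate IMPLIES)
≡ NOT (NOT (NOT (P AND Q) OR NOT NOT R OR Q) OR (NOT Q AND P)) OR NOT P   (eliminate IMPLIES)
≡ (NOT NOT (NOT (P AND Q) OR NOT NOT R OR Q) AND NOT (NOT Q AND P)) OR NOT P   (De Morgan)
≡ ((NOT (P AND Q) OR NOT NOT R OR Q) AND NOT (NOT Q AND P)) OR NOT P   (double negation)
≡ ((NOT P OR NOT Q OR NOT NOT R OR Q) AND NOT (NOT Q AND P)) OR NOT P   (De Morgan)
≡ ((NOT P OR NOT Q OR R OR Q) AND NOT (NOT Q AND P)) OR NOT P   (double negation)
≡ ((NOT P OR NOT Q OR R OR Q) AND (NOT NOT Q OR NOT P)) OR NOT P   (De Morgan)
≡ ((NOT P OR NOT Q OR R OR Q) AND (Q OR NOT P)) OR NOT P   (double negation)
≡ (NOT P AND Q) OR (NOT P AND NOT P) OR (NOT Q AND Q) OR (NOT Q AND NOT P) OR (R AND Q) OR (R AND NOT P) OR (Q AND Q) OR (Q AND NOT P) OR NOT P   (distribute AND over OR)
≡ NOT P OR Q   (simplify)

NOT P OR Q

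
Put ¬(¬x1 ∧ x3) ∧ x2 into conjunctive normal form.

(x1 ∨ ¬x3) ∧ x2

¬(¬x1 ∧ x3) ∧ x2
≡ (¬¬x1 ∨ ¬x3) ∧ x2   [De Morgan]
≡ (x1 ∨ ¬x3) ∧ x2   [double negation]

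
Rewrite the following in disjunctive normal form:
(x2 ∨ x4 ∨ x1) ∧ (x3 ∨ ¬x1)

(x2 ∧ x3) ∨ (x2 ∧ ¬x1) ∨ (x4 ∧ x3) ∨ (x4 ∧ ¬x1) ∨ (x1 ∧ x3)

(x2 ∨ x4 ∨ x1) ∧ (x3 ∨ ¬x1)
≡ (x2 ∧ x3) ∨ (x2 ∧ ¬x1) ∨ (x4 ∧ x3) ∨ (x4 ∧ ¬x1) ∨ (x1 ∧ x3) ∨ (x1 ∧ ¬x1)   [distribute ∧ over ∨]
≡ (x2 ∧ x3) ∨ (x2 ∧ ¬x1) ∨ (x4 ∧ x3) ∨ (x4 ∧ ¬x1) ∨ (x1 ∧ x3)   [simplify]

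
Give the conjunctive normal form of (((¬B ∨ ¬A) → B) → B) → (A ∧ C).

(((¬B ∨ ¬A) → B) → B) → (A ∧ C)
≡ ¬(((¬B ∨ ¬A) → B) → B) ∨ (A ∧ C)   [eliminate →]
≡ ¬(¬((¬B ∨ ¬A) → B) ∨ B) ∨ (A ∧ C)   [eliminate →]
≡ ¬(¬(¬(¬B ∨ ¬A) ∨ B) ∨ B) ∨ (A ∧ C)   [eliminate →]
≡ (¬¬(¬(¬B ∨ ¬A) ∨ B) ∧ ¬B) ∨ (A ∧ C)   [De Morgan]
≡ ((¬(¬B ∨ ¬A) ∨ B) ∧ ¬B) ∨ (A ∧ C)   [double negation]
≡ (((¬¬B ∧ ¬¬A) ∨ B) ∧ ¬B) ∨ (A ∧ C)   [De Morgan]
≡ (((B ∧ ¬¬A) ∨ B) ∧ ¬B) ∨ (A ∧ C)   [double negation]
≡ (((B ∧ A) ∨ B) ∧ ¬B) ∨ (A ∧ C)   [double negation]
≡ (B ∨ B ∨ A) ∧ (B ∨ B ∨ C) ∧ (A ∨ B ∨ A) ∧ (A ∨ B ∨ C) ∧ (¬B ∨ A) ∧ (¬B ∨ C)   [distribute ∨ over ∧]
≡ (B ∨ A) ∧ (B ∨ C) ∧ (¬B ∨ A) ∧ (¬B ∨ C)   [simplify]

(B ∨ A) ∧ (B ∨ C) ∧ (¬B ∨ A) ∧ (¬B ∨ C)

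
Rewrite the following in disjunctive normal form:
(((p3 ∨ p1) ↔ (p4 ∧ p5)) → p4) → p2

(¬p3 ∧ ¬p1 ∧ ¬p4) ∨ p2

(((p3 ∨ p1) ↔ (p4 ∧ p5)) → p4) → p2
= ¬(((p3 ∨ p1) ↔ (p4 ∧ p5)) → p4) ∨ p2   (eliminate →)
= ¬(¬((p3 ∨ p1) ↔ (p4 ∧ p5)) ∨ p4) ∨ p2   (eliminate →)
= ¬(¬(((p3 ∨ p1) → (p4 ∧ p5)) ∧ ((p4 ∧ p5) → (p3 ∨ p1))) ∨ p4) ∨ p2   (eliminate ↔)
= ¬(¬((¬(p3 ∨ p1) ∨ (p4 ∧ p5)) ∧ ((p4 ∧ p5) → (p3 ∨ p1))) ∨ p4) ∨ p2   (eliminate →)
= ¬(¬((¬(p3 ∨ p1) ∨ (p4 ∧ p5)) ∧ (¬(p4 ∧ p5) ∨ p3 ∨ p1)) ∨ p4) ∨ p2   (eliminate →)
= (¬¬((¬(p3 ∨ p1) ∨ (p4 ∧ p5)) ∧ (¬(p4 ∧ p5) ∨ p3 ∨ p1)) ∧ ¬p4) ∨ p2   (De Morgan)
= ((¬(p3 ∨ p1) ∨ (p4 ∧ p5)) ∧ (¬(p4 ∧ p5) ∨ p3 ∨ p1) ∧ ¬p4) ∨ p2   (double negation)
= (((¬p3 ∧ ¬p1) ∨ (p4 ∧ p5)) ∧ (¬(p4 ∧ p5) ∨ p3 ∨ p1) ∧ ¬p4) ∨ p2   (De Morgan)
= (((¬p3 ∧ ¬p1) ∨ (p4 ∧ p5)) ∧ (¬p4 ∨ ¬p5 ∨ p3 ∨ p1) ∧ ¬p4) ∨ p2   (De Morgan)
= (¬p3 ∧ ¬p1 ∧ ¬p4 ∧ ¬p4) ∨ (¬p3 ∧ ¬p1 ∧ ¬p5 ∧ ¬p4) ∨ (¬p3 ∧ ¬p1 ∧ p3 ∧ ¬p4) ∨ (¬p3 ∧ ¬p1 ∧ p1 ∧ ¬p4) ∨ (p4 ∧ p5 ∧ ¬p4 ∧ ¬p4) ∨ (p4 ∧ p5 ∧ ¬p5 ∧ ¬p4) ∨ (p4 ∧ p5 ∧ p3 ∧ ¬p4) ∨ (p4 ∧ p5 ∧ p1 ∧ ¬p4) ∨ p2   (distribute ∧ over ∨)
= (¬p3 ∧ ¬p1 ∧ ¬p4) ∨ p2   (simplify)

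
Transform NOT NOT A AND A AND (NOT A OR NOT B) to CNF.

A AND (NOT A OR NOT B)

NOT NOT A AND A AND (NOT A OR NOT B)
≡ A AND A AND (NOT A OR NOT B)   [double negation]
≡ A AND (NOT A OR NOT B)   [simplify]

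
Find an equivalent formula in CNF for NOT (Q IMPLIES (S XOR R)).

Q AND (NOT S OR R) AND (NOT R OR S)

NOT (Q IMPLIES (S XOR R))
= NOT (NOT Q OR (S XOR R))   [eliminate IMPLIES]
= NOT (NOT Q OR ((S OR R) AND NOT (S AND R)))   [expand XOR]
= NOT NOT Q AND NOT ((S OR R) AND NOT (S AND R))   [De Morgan]
= Q AND NOT ((S OR R) AND NOT (S AND R))   [double negation]
= Q AND (NOT (S OR R) OR NOT NOT (S AND R))   [De Morgan]
= Q AND ((NOT S AND NOT R) OR NOT NOT (S AND R))   [De Morgan]
= Q AND ((NOT S AND NOT R) OR (S AND R))   [double negation]
= Q AND (NOT S OR S) AND (NOT S OR R) AND (NOT R OR S) AND (NOT R OR R)   [distribute OR over AND]
= Q AND (NOT S OR R) AND (NOT R OR S)   [simplify]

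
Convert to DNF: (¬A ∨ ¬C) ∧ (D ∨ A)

(¬A ∨ ¬C) ∧ (D ∨ A)
≡ ¬A ∧ D ∨ ¬A ∧ A ∨ ¬C ∧ D ∨ ¬C ∧ A   (distribute ∧ over ∨)
≡ ¬A ∧ D ∨ ¬C ∧ D ∨ ¬C ∧ A   (simplify)

¬A ∧ D ∨ ¬C ∧ D ∨ ¬C ∧ A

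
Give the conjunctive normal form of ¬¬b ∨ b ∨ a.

b ∨ a

¬¬b ∨ b ∨ a
≡ b ∨ b ∨ a   [double negation]
≡ b ∨ a   [simplify]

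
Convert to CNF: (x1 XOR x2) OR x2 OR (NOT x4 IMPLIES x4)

(x1 XOR x2) OR x2 OR (NOT x4 IMPLIES x4)
≡ ((x1 OR x2) AND NOT (x1 AND x2)) OR x2 OR (NOT x4 IMPLIES x4)
≡ ((x1 OR x2) AND NOT (x1 AND x2)) OR x2 OR NOT NOT x4 OR x4
≡ ((x1 OR x2) AND (NOT x1 OR NOT x2)) OR x2 OR NOT NOT x4 OR x4
≡ ((x1 OR x2) AND (NOT x1 OR NOT x2)) OR x2 OR x4 OR x4
≡ (x1 OR x2 OR x2 OR x4 OR x4) AND (NOT x1 OR NOT x2 OR x2 OR x4 OR x4)
≡ x1 OR x2 OR x4

x1 OR x2 OR x4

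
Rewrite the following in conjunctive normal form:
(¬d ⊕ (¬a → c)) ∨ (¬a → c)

¬d ∨ a ∨ c

(¬d ⊕ (¬a → c)) ∨ (¬a → c)
≡ ((¬d ∨ (¬a → c)) ∧ ¬(¬d ∧ (¬a → c))) ∨ (¬a → c)   [expand ⊕]
≡ ((¬d ∨ ¬¬a ∨ c) ∧ ¬(¬d ∧ (¬a → c))) ∨ (¬a → c)   [eliminate →]
≡ ((¬d ∨ ¬¬a ∨ c) ∧ ¬(¬d ∧ (¬¬a ∨ c))) ∨ (¬a → c)   [eliminate →]
≡ ((¬d ∨ ¬¬a ∨ c) ∧ ¬(¬d ∧ (¬¬a ∨ c))) ∨ ¬¬a ∨ c   [eliminate →]
≡ ((¬d ∨ a ∨ c) ∧ ¬(¬d ∧ (¬¬a ∨ c))) ∨ ¬¬a ∨ c   [double negation]
≡ ((¬d ∨ a ∨ c) ∧ (¬¬d ∨ ¬(¬¬a ∨ c))) ∨ ¬¬a ∨ c   [De Morgan]
≡ ((¬d ∨ a ∨ c) ∧ (d ∨ ¬(¬¬a ∨ c))) ∨ ¬¬a ∨ c   [double negation]
≡ ((¬d ∨ a ∨ c) ∧ (d ∨ (¬¬¬a ∧ ¬c))) ∨ ¬¬a ∨ c   [De Morgan]
≡ ((¬d ∨ a ∨ c) ∧ (d ∨ (¬a ∧ ¬c))) ∨ ¬¬a ∨ c   [double negation]
≡ ((¬d ∨ a ∨ c) ∧ (d ∨ (¬a ∧ ¬c))) ∨ a ∨ c   [double negation]
≡ (¬d ∨ a ∨ c ∨ a ∨ c) ∧ (d ∨ ¬a ∨ a ∨ c) ∧ (d ∨ ¬c ∨ a ∨ c)   [distribute ∨ over ∧]
≡ ¬d ∨ a ∨ c   [simplify]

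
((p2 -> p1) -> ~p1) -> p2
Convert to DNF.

p1 | p2

((p2 -> p1) -> ~p1) -> p2
⇔ ~((p2 -> p1) -> ~p1) | p2   [eliminate ->]
⇔ ~(~(p2 -> p1) | ~p1) | p2   [eliminate ->]
⇔ ~(~(~p2 | p1) | ~p1) | p2   [eliminate ->]
⇔ (~~(~p2 | p1) & ~~p1) | p2   [De Morgan]
⇔ ((~p2 | p1) & ~~p1) | p2   [double negation]
⇔ ((~p2 | p1) & p1) | p2   [double negation]
⇔ (~p2 & p1) | (p1 & p1) | p2   [distribute & over |]
⇔ p1 | p2   [simplify]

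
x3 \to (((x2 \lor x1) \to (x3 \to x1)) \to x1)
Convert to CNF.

\lnot x3 \lor x2 \lor x1

x3 \to (((x2 \lor x1) \to (x3 \to x1)) \to x1)
= \lnot x3 \lor (((x2 \lor x1) \to (x3 \to x1)) \to x1)   — eliminate \to
= \lnot x3 \lor \lnot ((x2 \lor x1) \to (x3 \to x1)) \lor x1   — eliminate \to
= \lnot x3 \lor \lnot (\lnot (x2 \lor x1) \lor (x3 \to x1)) \lor x1   — eliminate \to
= \lnot x3 \lor \lnot (\lnot (x2 \lor x1) \lor \lnot x3 \lor x1) \lor x1   — eliminate \to
= \lnot x3 \lor (\lnot \lnot (x2 \lor x1) \land \lnot \lnot x3 \land \lnot x1) \lor x1   — De Morgan
= \lnot x3 \lor ((x2 \lor x1) \land \lnot \lnot x3 \land \lnot x1) \lor x1   — double negation
= \lnot x3 \lor ((x2 \lor x1) \land x3 \land \lnot x1) \lor x1   — double negation
= (\lnot x3 \lor x2 \lor x1 \lor x1) \land (\lnot x3 \lor x3 \lor x1) \land (\lnot x3 \lor \lnot x1 \lor x1)   — distribute \lor over \land
= \lnot x3 \lor x2 \lor x1   — simplify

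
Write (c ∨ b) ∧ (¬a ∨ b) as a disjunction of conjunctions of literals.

(c ∧ ¬a) ∨ b

(c ∨ b) ∧ (¬a ∨ b)
= (c ∧ ¬a) ∨ (c ∧ b) ∨ (b ∧ ¬a) ∨ (b ∧ b)   — distribute ∧ over ∨
= (c ∧ ¬a) ∨ b   — simplify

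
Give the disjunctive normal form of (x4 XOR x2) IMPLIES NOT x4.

(x4 XOR x2) IMPLIES NOT x4
= NOT (x4 XOR x2) OR NOT x4   [eliminate IMPLIES]
= NOT ((x4 AND NOT x2) OR (NOT x4 AND x2)) OR NOT x4   [expand XOR]
= (NOT (x4 AND NOT x2) AND NOT (NOT x4 AND x2)) OR NOT x4   [De Morgan]
= ((NOT x4 OR NOT NOT x2) AND NOT (NOT x4 AND x2)) OR NOT x4   [De Morgan]
= ((NOT x4 OR x2) AND NOT (NOT x4 AND x2)) OR NOT x4   [double negation]
= ((NOT x4 OR x2) AND (NOT NOT x4 OR NOT x2)) OR NOT x4   [De Morgan]
= ((NOT x4 OR x2) AND (x4 OR NOT x2)) OR NOT x4   [double negation]
= (NOT x4 AND x4) OR (NOT x4 AND NOT x2) OR (x2 AND x4) OR (x2 AND NOT x2) OR NOT x4   [distribute AND over OR]
= (x2 AND x4) OR NOT x4   [simplify]

(x2 AND x4) OR NOT x4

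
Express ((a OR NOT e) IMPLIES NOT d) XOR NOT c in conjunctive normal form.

((a OR NOT e) IMPLIES NOT d) XOR NOT c
≡ (((a OR NOT e) IMPLIES NOT d) OR NOT c) AND NOT (((a OR NOT e) IMPLIES NOT d) AND NOT c)   [expand XOR]
≡ (NOT (a OR NOT e) OR NOT d OR NOT c) AND NOT (((a OR NOT e) IMPLIES NOT d) AND NOT c)   [eliminate IMPLIES]
≡ (NOT (a OR NOT e) OR NOT d OR NOT c) AND NOT ((NOT (a OR NOT e) OR NOT d) AND NOT c)   [eliminate IMPLIES]
≡ ((NOT a AND NOT NOT e) OR NOT d OR NOT c) AND NOT ((NOT (a OR NOT e) OR NOT d) AND NOT c)   [De Morgan]
≡ ((NOT a AND e) OR NOT d OR NOT c) AND NOT ((NOT (a OR NOT e) OR NOT d) AND NOT c)   [double negation]
≡ ((NOT a AND e) OR NOT d OR NOT c) AND (NOT (NOT (a OR NOT e) OR NOT d) OR NOT NOT c)   [De Morgan]
≡ ((NOT a AND e) OR NOT d OR NOT c) AND ((NOT NOT (a OR NOT e) AND NOT NOT d) OR NOT NOT c)   [De Morgan]
≡ ((NOT a AND e) OR NOT d OR NOT c) AND (((a OR NOT e) AND NOT NOT d) OR NOT NOT c)   [double negation]
≡ ((NOT a AND e) OR NOT d OR NOT c) AND (((a OR NOT e) AND d) OR NOT NOT c)   [double negation]
≡ ((NOT a AND e) OR NOT d OR NOT c) AND (((a OR NOT e) AND d) OR c)   [double negation]
≡ (NOT a OR NOT d OR NOT c) AND (e OR NOT d OR NOT c) AND (a OR NOT e OR c) AND (d OR c)   [distribute OR over AND]

(NOT a OR NOT d OR NOT c) AND (e OR NOT d OR NOT c) AND (a OR NOT e OR c) AND (d OR c)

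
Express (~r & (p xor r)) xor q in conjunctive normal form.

(~r | q) & (p | r | q) & (r | ~p | ~q)

(~r & (p xor r)) xor q
⇔ ((~r & (p xor r)) | q) & ~(~r & (p xor r) & q)   — expand xor
⇔ ((~r & (p | r) & ~(p & r)) | q) & ~(~r & (p xor r) & q)   — expand xor
⇔ ((~r & (p | r) & ~(p & r)) | q) & ~(~r & (p | r) & ~(p & r) & q)   — expand xor
⇔ ((~r & (p | r) & (~p | ~r)) | q) & ~(~r & (p | r) & ~(p & r) & q)   — De Morgan
⇔ ((~r & (p | r) & (~p | ~r)) | q) & (~~r | ~(p | r) | ~~(p & r) | ~q)   — De Morgan
⇔ ((~r & (p | r) & (~p | ~r)) | q) & (r | ~(p | r) | ~~(p & r) | ~q)   — double negation
⇔ ((~r & (p | r) & (~p | ~r)) | q) & (r | (~p & ~r) | ~~(p & r) | ~q)   — De Morgan
⇔ ((~r & (p | r) & (~p | ~r)) | q) & (r | (~p & ~r) | (p & r) | ~q)   — double negation
⇔ (~r | q) & (p | r | q) & (~p | ~r | q) & (r | ~p | p | ~q) & (r | ~p | r | ~q) & (r | ~r | p | ~q) & (r | ~r | r | ~q)   — distribute | over &
⇔ (~r | q) & (p | r | q) & (r | ~p | ~q)   — simplify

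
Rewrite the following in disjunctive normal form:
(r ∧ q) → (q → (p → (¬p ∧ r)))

(r ∧ q) → (q → (p → (¬p ∧ r)))
= ¬(r ∧ q) ∨ (q → (p → (¬p ∧ r)))   [eliminate →]
= ¬(r ∧ q) ∨ ¬q ∨ (p → (¬p ∧ r))   [eliminate →]
= ¬(r ∧ q) ∨ ¬q ∨ ¬p ∨ (¬p ∧ r)   [eliminate →]
= ¬r ∨ ¬q ∨ ¬q ∨ ¬p ∨ (¬p ∧ r)   [De Morgan]
= ¬r ∨ ¬q ∨ ¬p   [simplify]

¬r ∨ ¬q ∨ ¬p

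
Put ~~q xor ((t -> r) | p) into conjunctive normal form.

(q | ~t | r | p) & (~q | t) & (~q | ~r) & (~q | ~p)

~~q xor ((t -> r) | p)
≡ (~~q | (t -> r) | p) & ~(~~q & ((t -> r) | p))
≡ (~~q | ~t | r | p) & ~(~~q & ((t -> r) | p))
≡ (~~q | ~t | r | p) & ~(~~q & (~t | r | p))
≡ (q | ~t | r | p) & ~(~~q & (~t | r | p))
≡ (q | ~t | r | p) & (~~~q | ~(~t | r | p))
≡ (q | ~t | r | p) & (~q | ~(~t | r | p))
≡ (q | ~t | r | p) & (~q | (~~t & ~r & ~p))
≡ (q | ~t | r | p) & (~q | (t & ~r & ~p))
≡ (q | ~t | r | p) & (~q | t) & (~q | ~r) & (~q | ~p)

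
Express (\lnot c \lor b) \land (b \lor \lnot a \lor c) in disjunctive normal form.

(\lnot c \land \lnot a) \lor b

(\lnot c \lor b) \land (b \lor \lnot a \lor c)
⇔ (\lnot c \land b) \lor (\lnot c \land \lnot a) \lor (\lnot c \land c) \lor (b \land b) \lor (b \land \lnot a) \lor (b \land c)   [distribute \land over \lor]
⇔ (\lnot c \land \lnot a) \lor b   [simplify]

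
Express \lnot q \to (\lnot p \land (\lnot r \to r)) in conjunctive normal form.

(q \lor \lnot p) \land (q \lor r)

\lnot q \to (\lnot p \land (\lnot r \to r))
= \lnot \lnot q \lor (\lnot p \land (\lnot r \to r))   (eliminate \to)
= \lnot \lnot q \lor (\lnot p \land (\lnot \lnot r \lor r))   (eliminate \to)
= q \lor (\lnot p \land (\lnot \lnot r \lor r))   (double negation)
= q \lor (\lnot p \land (r \lor r))   (double negation)
= (q \lor \lnot p) \land (q \lor r \lor r)   (distribute \lor over \land)
= (q \lor \lnot p) \land (q \lor r)   (simplify)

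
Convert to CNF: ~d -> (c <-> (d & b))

d | ~c

~d -> (c <-> (d & b))
≡ ~~d | (c <-> (d & b))   [eliminate ->]
≡ ~~d | ((c -> (d & b)) & ((d & b) -> c))   [eliminate <->]
≡ ~~d | ((~c | (d & b)) & ((d & b) -> c))   [eliminate ->]
≡ ~~d | ((~c | (d & b)) & (~(d & b) | c))   [eliminate ->]
≡ d | ((~c | (d & b)) & (~(d & b) | c))   [double negation]
≡ d | ((~c | (d & b)) & (~d | ~b | c))   [De Morgan]
≡ (d | ~c | d) & (d | ~c | b) & (d | ~d | ~b | c)   [distribute | over &]
≡ d | ~c   [simplify]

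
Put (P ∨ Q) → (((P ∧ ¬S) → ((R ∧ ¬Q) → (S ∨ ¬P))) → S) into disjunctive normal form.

(¬P ∧ ¬Q) ∨ (P ∧ ¬S ∧ R ∧ ¬Q) ∨ S

(P ∨ Q) → (((P ∧ ¬S) → ((R ∧ ¬Q) → (S ∨ ¬P))) → S)
≡ ¬(P ∨ Q) ∨ (((P ∧ ¬S) → ((R ∧ ¬Q) → (S ∨ ¬P))) → S)   (eliminate →)
≡ ¬(P ∨ Q) ∨ ¬((P ∧ ¬S) → ((R ∧ ¬Q) → (S ∨ ¬P))) ∨ S   (eliminate →)
≡ ¬(P ∨ Q) ∨ ¬(¬(P ∧ ¬S) ∨ ((R ∧ ¬Q) → (S ∨ ¬P))) ∨ S   (eliminate →)
≡ ¬(P ∨ Q) ∨ ¬(¬(P ∧ ¬S) ∨ ¬(R ∧ ¬Q) ∨ S ∨ ¬P) ∨ S   (eliminate →)
≡ (¬P ∧ ¬Q) ∨ ¬(¬(P ∧ ¬S) ∨ ¬(R ∧ ¬Q) ∨ S ∨ ¬P) ∨ S   (De Morgan)
≡ (¬P ∧ ¬Q) ∨ (¬¬(P ∧ ¬S) ∧ ¬¬(R ∧ ¬Q) ∧ ¬S ∧ ¬¬P) ∨ S   (De Morgan)
≡ (¬P ∧ ¬Q) ∨ (P ∧ ¬S ∧ ¬¬(R ∧ ¬Q) ∧ ¬S ∧ ¬¬P) ∨ S   (double negation)
≡ (¬P ∧ ¬Q) ∨ (P ∧ ¬S ∧ R ∧ ¬Q ∧ ¬S ∧ ¬¬P) ∨ S   (double negation)
≡ (¬P ∧ ¬Q) ∨ (P ∧ ¬S ∧ R ∧ ¬Q ∧ ¬S ∧ P) ∨ S   (double negation)
≡ (¬P ∧ ¬Q) ∨ (P ∧ ¬S ∧ R ∧ ¬Q) ∨ S   (simplify)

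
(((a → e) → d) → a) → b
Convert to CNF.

(((a → e) → d) → a) → b
⇔ ¬(((a → e) → d) → a) ∨ b   (eliminate →)
⇔ ¬(¬((a → e) → d) ∨ a) ∨ b   (eliminate →)
⇔ ¬(¬(¬(a → e) ∨ d) ∨ a) ∨ b   (eliminate →)
⇔ ¬(¬(¬(¬a ∨ e) ∨ d) ∨ a) ∨ b   (eliminate →)
⇔ (¬¬(¬(¬a ∨ e) ∨ d) ∧ ¬a) ∨ b   (De Morgan)
⇔ ((¬(¬a ∨ e) ∨ d) ∧ ¬a) ∨ b   (double negation)
⇔ (((¬¬a ∧ ¬e) ∨ d) ∧ ¬a) ∨ b   (De Morgan)
⇔ (((a ∧ ¬e) ∨ d) ∧ ¬a) ∨ b   (double negation)
⇔ (a ∨ d ∨ b) ∧ (¬e ∨ d ∨ b) ∧ (¬a ∨ b)   (distribute ∨ over ∧)

(a ∨ d ∨ b) ∧ (¬e ∨ d ∨ b) ∧ (¬a ∨ b)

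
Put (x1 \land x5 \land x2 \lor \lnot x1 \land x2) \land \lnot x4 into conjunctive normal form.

(x1 \land x5 \land x2 \lor \lnot x1 \land x2) \land \lnot x4
≡ (x1 \lor \lnot x1) \land (x1 \lor x2) \land (x5 \lor \lnot x1) \land (x5 \lor x2) \land (x2 \lor \lnot x1) \land (x2 \lor x2) \land \lnot x4   [distribute \lor over \land]
≡ (x5 \lor \lnot x1) \land x2 \land \lnot x4   [simplify]

(x5 \lor \lnot x1) \land x2 \land \lnot x4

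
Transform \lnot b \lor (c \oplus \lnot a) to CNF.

(\lnot b \lor c \lor \lnot a) \land (\lnot b \lor \lnot c \lor a)

\lnot b \lor (c \oplus \lnot a)
≡ \lnot b \lor (c \lor \lnot a) \land \lnot (c \land \lnot a)   [expand \oplus]
≡ \lnot b \lor (c \lor \lnot a) \land (\lnot c \lor \lnot \lnot a)   [De Morgan]
≡ \lnot b \lor (c \lor \lnot a) \land (\lnot c \lor a)   [double negation]
≡ (\lnot b \lor c \lor \lnot a) \land (\lnot b \lor \lnot c \lor a)   [distribute \lor over \land]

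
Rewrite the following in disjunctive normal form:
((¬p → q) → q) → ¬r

(p ∧ ¬q) ∨ ¬r

((¬p → q) → q) → ¬r
≡ ¬((¬p → q) → q) ∨ ¬r   [eliminate →]
≡ ¬(¬(¬p → q) ∨ q) ∨ ¬r   [eliminate →]
≡ ¬(¬(¬¬p ∨ q) ∨ q) ∨ ¬r   [eliminate →]
≡ (¬¬(¬¬p ∨ q) ∧ ¬q) ∨ ¬r   [De Morgan]
≡ ((¬¬p ∨ q) ∧ ¬q) ∨ ¬r   [double negation]
≡ ((p ∨ q) ∧ ¬q) ∨ ¬r   [double negation]
≡ (p ∧ ¬q) ∨ (q ∧ ¬q) ∨ ¬r   [distribute ∧ over ∨]
≡ (p ∧ ¬q) ∨ ¬r   [simplify]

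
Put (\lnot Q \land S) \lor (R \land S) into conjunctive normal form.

(\lnot Q \lor R) \land S

(\lnot Q \land S) \lor (R \land S)
= (\lnot Q \lor R) \land (\lnot Q \lor S) \land (S \lor R) \land (S \lor S)   [distribute \lor over \land]
= (\lnot Q \lor R) \land S   [simplify]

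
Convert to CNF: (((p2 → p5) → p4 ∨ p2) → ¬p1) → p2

(((p2 → p5) → p4 ∨ p2) → ¬p1) → p2
≡ ¬(((p2 → p5) → p4 ∨ p2) → ¬p1) ∨ p2   — eliminate →
≡ ¬(¬((p2 → p5) → p4 ∨ p2) ∨ ¬p1) ∨ p2   — eliminate →
≡ ¬(¬(¬(p2 → p5) ∨ p4 ∨ p2) ∨ ¬p1) ∨ p2   — eliminate →
≡ ¬(¬(¬(¬p2 ∨ p5) ∨ p4 ∨ p2) ∨ ¬p1) ∨ p2   — eliminate →
≡ ¬¬(¬(¬p2 ∨ p5) ∨ p4 ∨ p2) ∧ ¬¬p1 ∨ p2   — De Morgan
≡ (¬(¬p2 ∨ p5) ∨ p4 ∨ p2) ∧ ¬¬p1 ∨ p2   — double negation
≡ (¬¬p2 ∧ ¬p5 ∨ p4 ∨ p2) ∧ ¬¬p1 ∨ p2   — De Morgan
≡ (p2 ∧ ¬p5 ∨ p4 ∨ p2) ∧ ¬¬p1 ∨ p2   — double negation
≡ (p2 ∧ ¬p5 ∨ p4 ∨ p2) ∧ p1 ∨ p2   — double negation
≡ (p2 ∨ p4 ∨ p2 ∨ p2) ∧ (¬p5 ∨ p4 ∨ p2 ∨ p2) ∧ (p1 ∨ p2)   — distribute ∨ over ∧
≡ (p2 ∨ p4) ∧ (p1 ∨ p2)   — simplify

(p2 ∨ p4) ∧ (p1 ∨ p2)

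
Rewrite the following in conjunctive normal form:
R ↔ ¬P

(¬R ∨ ¬P) ∧ (P ∨ R)

R ↔ ¬P
≡ (R → ¬P) ∧ (¬P → R)
≡ (¬R ∨ ¬P) ∧ (¬P → R)
≡ (¬R ∨ ¬P) ∧ (¬¬P ∨ R)
≡ (¬R ∨ ¬P) ∧ (P ∨ R)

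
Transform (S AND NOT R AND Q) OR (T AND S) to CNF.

S AND (NOT R OR T) AND (Q OR T)

(S AND NOT R AND Q) OR (T AND S)
≡ (S OR T) AND (S OR S) AND (NOT R OR T) AND (NOT R OR S) AND (Q OR T) AND (Q OR S)   [distribute OR over AND]
≡ S AND (NOT R OR T) AND (Q OR T)   [simplify]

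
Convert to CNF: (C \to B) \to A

(C \to B) \to A
⇔ \lnot (C \to B) \lor A   (eliminate \to)
⇔ \lnot (\lnot C \lor B) \lor A   (eliminate \to)
⇔ (\lnot \lnot C \land \lnot B) \lor A   (De Morgan)
⇔ (C \land \lnot B) \lor A   (double negation)
⇔ (C \lor A) \land (\lnot B \lor A)   (distribute \lor over \land)

(C \lor A) \land (\lnot B \lor A)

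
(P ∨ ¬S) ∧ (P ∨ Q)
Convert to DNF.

P ∨ ¬S ∧ Q

(P ∨ ¬S) ∧ (P ∨ Q)
⇔ P ∧ P ∨ P ∧ Q ∨ ¬S ∧ P ∨ ¬S ∧ Q   — distribute ∧ over ∨
⇔ P ∨ ¬S ∧ Q   — simplify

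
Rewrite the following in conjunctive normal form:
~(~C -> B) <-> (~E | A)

(C | B | ~E | A) & (E | ~C) & (E | ~B) & (~A | ~C) & (~A | ~B)

~(~C -> B) <-> (~E | A)
= (~(~C -> B) -> (~E | A)) & ((~E | A) -> ~(~C -> B))   [eliminate <->]
= (~~(~C -> B) | ~E | A) & ((~E | A) -> ~(~C -> B))   [eliminate ->]
= (~~(~~C | B) | ~E | A) & ((~E | A) -> ~(~C -> B))   [eliminate ->]
= (~~(~~C | B) | ~E | A) & (~(~E | A) | ~(~C -> B))   [eliminate ->]
= (~~(~~C | B) | ~E | A) & (~(~E | A) | ~(~~C | B))   [eliminate ->]
= (~~C | B | ~E | A) & (~(~E | A) | ~(~~C | B))   [double negation]
= (C | B | ~E | A) & (~(~E | A) | ~(~~C | B))   [double negation]
= (C | B | ~E | A) & ((~~E & ~A) | ~(~~C | B))   [De Morgan]
= (C | B | ~E | A) & ((E & ~A) | ~(~~C | B))   [double negation]
= (C | B | ~E | A) & ((E & ~A) | (~~~C & ~B))   [De Morgan]
= (C | B | ~E | A) & ((E & ~A) | (~C & ~B))   [double negation]
= (C | B | ~E | A) & (E | ~C) & (E | ~B) & (~A | ~C) & (~A | ~B)   [distribute | over &]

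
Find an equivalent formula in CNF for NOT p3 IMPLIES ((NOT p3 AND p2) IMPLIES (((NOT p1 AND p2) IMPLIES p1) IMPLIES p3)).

p3 OR NOT p2 OR NOT p1

NOT p3 IMPLIES ((NOT p3 AND p2) IMPLIES (((NOT p1 AND p2) IMPLIES p1) IMPLIES p3))
⇔ NOT NOT p3 OR ((NOT p3 AND p2) IMPLIES (((NOT p1 AND p2) IMPLIES p1) IMPLIES p3))   [eliminate IMPLIES]
⇔ NOT NOT p3 OR NOT (NOT p3 AND p2) OR (((NOT p1 AND p2) IMPLIES p1) IMPLIES p3)   [eliminate IMPLIES]
⇔ NOT NOT p3 OR NOT (NOT p3 AND p2) OR NOT ((NOT p1 AND p2) IMPLIES p1) OR p3   [eliminate IMPLIES]
⇔ NOT NOT p3 OR NOT (NOT p3 AND p2) OR NOT (NOT (NOT p1 AND p2) OR p1) OR p3   [eliminate IMPLIES]
⇔ p3 OR NOT (NOT p3 AND p2) OR NOT (NOT (NOT p1 AND p2) OR p1) OR p3   [double negation]
⇔ p3 OR NOT NOT p3 OR NOT p2 OR NOT (NOT (NOT p1 AND p2) OR p1) OR p3   [De Morgan]
⇔ p3 OR p3 OR NOT p2 OR NOT (NOT (NOT p1 AND p2) OR p1) OR p3   [double negation]
⇔ p3 OR p3 OR NOT p2 OR (NOT NOT (NOT p1 AND p2) AND NOT p1) OR p3   [De Morgan]
⇔ p3 OR p3 OR NOT p2 OR (NOT p1 AND p2 AND NOT p1) OR p3   [double negation]
⇔ (p3 OR p3 OR NOT p2 OR NOT p1 OR p3) AND (p3 OR p3 OR NOT p2 OR p2 OR p3) AND (p3 OR p3 OR NOT p2 OR NOT p1 OR p3)   [distribute OR over AND]
⇔ p3 OR NOT p2 OR NOT p1   [simplify]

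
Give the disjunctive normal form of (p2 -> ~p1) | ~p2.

(p2 -> ~p1) | ~p2
= ~p2 | ~p1 | ~p2   [eliminate ->]
= ~p2 | ~p1   [simplify]

~p2 | ~p1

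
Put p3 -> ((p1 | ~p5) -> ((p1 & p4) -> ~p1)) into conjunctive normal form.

~p3 | ~p1 | ~p4

p3 -> ((p1 | ~p5) -> ((p1 & p4) -> ~p1))
≡ ~p3 | ((p1 | ~p5) -> ((p1 & p4) -> ~p1))   (eliminate ->)
≡ ~p3 | ~(p1 | ~p5) | ((p1 & p4) -> ~p1)   (eliminate ->)
≡ ~p3 | ~(p1 | ~p5) | ~(p1 & p4) | ~p1   (eliminate ->)
≡ ~p3 | (~p1 & ~~p5) | ~(p1 & p4) | ~p1   (De Morgan)
≡ ~p3 | (~p1 & p5) | ~(p1 & p4) | ~p1   (double negation)
≡ ~p3 | (~p1 & p5) | ~p1 | ~p4 | ~p1   (De Morgan)
≡ (~p3 | ~p1 | ~p1 | ~p4 | ~p1) & (~p3 | p5 | ~p1 | ~p4 | ~p1)   (distribute | over &)
≡ ~p3 | ~p1 | ~p4   (simplify)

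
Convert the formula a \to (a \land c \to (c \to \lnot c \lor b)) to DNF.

\lnot a \lor \lnot c \lor b

a \to (a \land c \to (c \to \lnot c \lor b))
⇔ \lnot a \lor (a \land c \to (c \to \lnot c \lor b))   [eliminate \to]
⇔ \lnot a \lor \lnot (a \land c) \lor (c \to \lnot c \lor b)   [eliminate \to]
⇔ \lnot a \lor \lnot (a \land c) \lor \lnot c \lor \lnot c \lor b   [eliminate \to]
⇔ \lnot a \lor \lnot a \lor \lnot c \lor \lnot c \lor \lnot c \lor b   [De Morgan]
⇔ \lnot a \lor \lnot c \lor b   [simplify]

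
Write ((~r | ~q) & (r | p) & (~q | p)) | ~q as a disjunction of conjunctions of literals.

(~r & p) | ~q

((~r | ~q) & (r | p) & (~q | p)) | ~q
≡ (~r & r & ~q) | (~r & r & p) | (~r & p & ~q) | (~r & p & p) | (~q & r & ~q) | (~q & r & p) | (~q & p & ~q) | (~q & p & p) | ~q   [distribute & over |]
≡ (~r & p) | ~q   [simplify]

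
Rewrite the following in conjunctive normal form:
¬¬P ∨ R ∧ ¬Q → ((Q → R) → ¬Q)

¬P ∨ ¬R ∨ ¬Q

¬¬P ∨ R ∧ ¬Q → ((Q → R) → ¬Q)
≡ ¬(¬¬P ∨ R ∧ ¬Q) ∨ ((Q → R) → ¬Q)   (eliminate →)
≡ ¬(¬¬P ∨ R ∧ ¬Q) ∨ ¬(Q → R) ∨ ¬Q   (eliminate →)
≡ ¬(¬¬P ∨ R ∧ ¬Q) ∨ ¬(¬Q ∨ R) ∨ ¬Q   (eliminate →)
≡ ¬¬¬P ∧ ¬(R ∧ ¬Q) ∨ ¬(¬Q ∨ R) ∨ ¬Q   (De Morgan)
≡ ¬P ∧ ¬(R ∧ ¬Q) ∨ ¬(¬Q ∨ R) ∨ ¬Q   (double negation)
≡ ¬P ∧ (¬R ∨ ¬¬Q) ∨ ¬(¬Q ∨ R) ∨ ¬Q   (De Morgan)
≡ ¬P ∧ (¬R ∨ Q) ∨ ¬(¬Q ∨ R) ∨ ¬Q   (double negation)
≡ ¬P ∧ (¬R ∨ Q) ∨ ¬¬Q ∧ ¬R ∨ ¬Q   (De Morgan)
≡ ¬P ∧ (¬R ∨ Q) ∨ Q ∧ ¬R ∨ ¬Q   (double negation)
≡ (¬P ∨ Q ∨ ¬Q) ∧ (¬P ∨ ¬R ∨ ¬Q) ∧ (¬R ∨ Q ∨ Q ∨ ¬Q) ∧ (¬R ∨ Q ∨ ¬R ∨ ¬Q)   (distribute ∨ over ∧)
≡ ¬P ∨ ¬R ∨ ¬Q   (simplify)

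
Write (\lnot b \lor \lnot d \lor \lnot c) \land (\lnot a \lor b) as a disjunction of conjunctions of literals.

(\lnot b \lor \lnot d \lor \lnot c) \land (\lnot a \lor b)
≡ (\lnot b \land \lnot a) \lor (\lnot b \land b) \lor (\lnot d \land \lnot a) \lor (\lnot d \land b) \lor (\lnot c \land \lnot a) \lor (\lnot c \land b)   [distribute \land over \lor]
≡ (\lnot b \land \lnot a) \lor (\lnot d \land \lnot a) \lor (\lnot d \land b) \lor (\lnot c \land \lnot a) \lor (\lnot c \land b)   [simplify]

(\lnot b \land \lnot a) \lor (\lnot d \land \lnot a) \lor (\lnot d \land b) \lor (\lnot c \land \lnot a) \lor (\lnot c \land b)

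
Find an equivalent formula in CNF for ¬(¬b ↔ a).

¬(¬b ↔ a)
= ¬((¬b → a) ∧ (a → ¬b))   (eliminate ↔)
= ¬((¬¬b ∨ a) ∧ (a → ¬b))   (eliminate →)
= ¬((¬¬b ∨ a) ∧ (¬a ∨ ¬b))   (eliminate →)
= ¬(¬¬b ∨ a) ∨ ¬(¬a ∨ ¬b)   (De Morgan)
= (¬¬¬b ∧ ¬a) ∨ ¬(¬a ∨ ¬b)   (De Morgan)
= (¬b ∧ ¬a) ∨ ¬(¬a ∨ ¬b)   (double negation)
= (¬b ∧ ¬a) ∨ (¬¬a ∧ ¬¬b)   (De Morgan)
= (¬b ∧ ¬a) ∨ (a ∧ ¬¬b)   (double negation)
= (¬b ∧ ¬a) ∨ (a ∧ b)   (double negation)
= (¬b ∨ a) ∧ (¬b ∨ b) ∧ (¬a ∨ a) ∧ (¬a ∨ b)   (distribute ∨ over ∧)
= (¬b ∨ a) ∧ (¬a ∨ b)   (simplify)

(¬b ∨ a) ∧ (¬a ∨ b)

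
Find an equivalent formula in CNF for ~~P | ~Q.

P | ~Q

~~P | ~Q
⇔ P | ~Q   — double negation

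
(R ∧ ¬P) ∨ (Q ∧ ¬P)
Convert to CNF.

(R ∨ Q) ∧ ¬P

(R ∧ ¬P) ∨ (Q ∧ ¬P)
≡ (R ∨ Q) ∧ (R ∨ ¬P) ∧ (¬P ∨ Q) ∧ (¬P ∨ ¬P)   (distribute ∨ over ∧)
≡ (R ∨ Q) ∧ ¬P   (simplify)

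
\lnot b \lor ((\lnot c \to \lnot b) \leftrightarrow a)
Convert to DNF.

\lnot b \lor ((\lnot c \to \lnot b) \leftrightarrow a)
≡ \lnot b \lor (((\lnot c \to \lnot b) \to a) \land (a \to (\lnot c \to \lnot b)))   [eliminate \leftrightarrow]
≡ \lnot b \lor ((\lnot (\lnot c \to \lnot b) \lor a) \land (a \to (\lnot c \to \lnot b)))   [eliminate \to]
≡ \lnot b \lor ((\lnot (\lnot \lnot c \lor \lnot b) \lor a) \land (a \to (\lnot c \to \lnot b)))   [eliminate \to]
≡ \lnot b \lor ((\lnot (\lnot \lnot c \lor \lnot b) \lor a) \land (\lnot a \lor (\lnot c \to \lnot b)))   [eliminate \to]
≡ \lnot b \lor ((\lnot (\lnot \lnot c \lor \lnot b) \lor a) \land (\lnot a \lor \lnot \lnot c \lor \lnot b))   [eliminate \to]
≡ \lnot b \lor (((\lnot \lnot \lnot c \land \lnot \lnot b) \lor a) \land (\lnot a \lor \lnot \lnot c \lor \lnot b))   [De Morgan]
≡ \lnot b \lor (((\lnot c \land \lnot \lnot b) \lor a) \land (\lnot a \lor \lnot \lnot c \lor \lnot b))   [double negation]
≡ \lnot b \lor (((\lnot c \land b) \lor a) \land (\lnot a \lor \lnot \lnot c \lor \lnot b))   [double negation]
≡ \lnot b \lor (((\lnot c \land b) \lor a) \land (\lnot a \lor c \lor \lnot b))   [double negation]
≡ \lnot b \lor (\lnot c \land b \land \lnot a) \lor (\lnot c \land b \land c) \lor (\lnot c \land b \land \lnot b) \lor (a \land \lnot a) \lor (a \land c) \lor (a \land \lnot b)   [distribute \land over \lor]
≡ \lnot b \lor (\lnot c \land b \land \lnot a) \lor (a \land c)   [simplify]

\lnot b \lor (\lnot c \land b \land \lnot a) \lor (a \land c)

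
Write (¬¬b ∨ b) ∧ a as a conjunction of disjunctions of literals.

(¬¬b ∨ b) ∧ a
≡ (b ∨ b) ∧ a
≡ b ∧ a

b ∧ a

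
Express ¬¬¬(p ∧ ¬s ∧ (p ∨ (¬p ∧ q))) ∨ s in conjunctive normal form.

¬¬¬(p ∧ ¬s ∧ (p ∨ (¬p ∧ q))) ∨ s
≡ ¬(p ∧ ¬s ∧ (p ∨ (¬p ∧ q))) ∨ s
≡ ¬p ∨ ¬¬s ∨ ¬(p ∨ (¬p ∧ q)) ∨ s
≡ ¬p ∨ s ∨ ¬(p ∨ (¬p ∧ q)) ∨ s
≡ ¬p ∨ s ∨ (¬p ∧ ¬(¬p ∧ q)) ∨ s
≡ ¬p ∨ s ∨ (¬p ∧ (¬¬p ∨ ¬q)) ∨ s
≡ ¬p ∨ s ∨ (¬p ∧ (p ∨ ¬q)) ∨ s
≡ (¬p ∨ s ∨ ¬p ∨ s) ∧ (¬p ∨ s ∨ p ∨ ¬q ∨ s)
≡ ¬p ∨ s

¬p ∨ s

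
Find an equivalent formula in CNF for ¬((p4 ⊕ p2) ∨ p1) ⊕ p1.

(¬p4 ∨ p2 ∨ p1) ∧ (¬p2 ∨ p4 ∨ p1)

¬((p4 ⊕ p2) ∨ p1) ⊕ p1
= (¬((p4 ⊕ p2) ∨ p1) ∨ p1) ∧ ¬(¬((p4 ⊕ p2) ∨ p1) ∧ p1)   — expand ⊕
= (¬(((p4 ∨ p2) ∧ ¬(p4 ∧ p2)) ∨ p1) ∨ p1) ∧ ¬(¬((p4 ⊕ p2) ∨ p1) ∧ p1)   — expand ⊕
= (¬(((p4 ∨ p2) ∧ ¬(p4 ∧ p2)) ∨ p1) ∨ p1) ∧ ¬(¬(((p4 ∨ p2) ∧ ¬(p4 ∧ p2)) ∨ p1) ∧ p1)   — expand ⊕
= ((¬((p4 ∨ p2) ∧ ¬(p4 ∧ p2)) ∧ ¬p1) ∨ p1) ∧ ¬(¬(((p4 ∨ p2) ∧ ¬(p4 ∧ p2)) ∨ p1) ∧ p1)   — De Morgan
= (((¬(p4 ∨ p2) ∨ ¬¬(p4 ∧ p2)) ∧ ¬p1) ∨ p1) ∧ ¬(¬(((p4 ∨ p2) ∧ ¬(p4 ∧ p2)) ∨ p1) ∧ p1)   — De Morgan
= ((((¬p4 ∧ ¬p2) ∨ ¬¬(p4 ∧ p2)) ∧ ¬p1) ∨ p1) ∧ ¬(¬(((p4 ∨ p2) ∧ ¬(p4 ∧ p2)) ∨ p1) ∧ p1)   — De Morgan
= ((((¬p4 ∧ ¬p2) ∨ (p4 ∧ p2)) ∧ ¬p1) ∨ p1) ∧ ¬(¬(((p4 ∨ p2) ∧ ¬(p4 ∧ p2)) ∨ p1) ∧ p1)   — double negation
= ((((¬p4 ∧ ¬p2) ∨ (p4 ∧ p2)) ∧ ¬p1) ∨ p1) ∧ (¬¬(((p4 ∨ p2) ∧ ¬(p4 ∧ p2)) ∨ p1) ∨ ¬p1)   — De Morgan
= ((((¬p4 ∧ ¬p2) ∨ (p4 ∧ p2)) ∧ ¬p1) ∨ p1) ∧ (((p4 ∨ p2) ∧ ¬(p4 ∧ p2)) ∨ p1 ∨ ¬p1)   — double negation
= ((((¬p4 ∧ ¬p2) ∨ (p4 ∧ p2)) ∧ ¬p1) ∨ p1) ∧ (((p4 ∨ p2) ∧ (¬p4 ∨ ¬p2)) ∨ p1 ∨ ¬p1)   — De Morgan
= (¬p4 ∨ p4 ∨ p1) ∧ (¬p4 ∨ p2 ∨ p1) ∧ (¬p2 ∨ p4 ∨ p1) ∧ (¬p2 ∨ p2 ∨ p1) ∧ (¬p1 ∨ p1) ∧ (p4 ∨ p2 ∨ p1 ∨ ¬p1) ∧ (¬p4 ∨ ¬p2 ∨ p1 ∨ ¬p1)   — distribute ∨ over ∧
= (¬p4 ∨ p2 ∨ p1) ∧ (¬p2 ∨ p4 ∨ p1)   — simplify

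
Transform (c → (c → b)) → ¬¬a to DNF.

(c → (c → b)) → ¬¬a
≡ ¬(c → (c → b)) ∨ ¬¬a   — eliminate →
≡ ¬(¬c ∨ (c → b)) ∨ ¬¬a   — eliminate →
≡ ¬(¬c ∨ ¬c ∨ b) ∨ ¬¬a   — eliminate →
≡ (¬¬c ∧ ¬¬c ∧ ¬b) ∨ ¬¬a   — De Morgan
≡ (c ∧ ¬¬c ∧ ¬b) ∨ ¬¬a   — double negation
≡ (c ∧ c ∧ ¬b) ∨ ¬¬a   — double negation
≡ (c ∧ c ∧ ¬b) ∨ a   — double negation
≡ (c ∧ ¬b) ∨ a   — simplify

(c ∧ ¬b) ∨ a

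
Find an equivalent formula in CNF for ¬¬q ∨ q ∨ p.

q ∨ p

¬¬q ∨ q ∨ p
⇔ q ∨ q ∨ p   (double negation)
⇔ q ∨ p   (simplify)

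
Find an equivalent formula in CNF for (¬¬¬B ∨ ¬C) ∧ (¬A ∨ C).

(¬B ∨ ¬C) ∧ (¬A ∨ C)

(¬¬¬B ∨ ¬C) ∧ (¬A ∨ C)
⇔ (¬B ∨ ¬C) ∧ (¬A ∨ C)   — double negation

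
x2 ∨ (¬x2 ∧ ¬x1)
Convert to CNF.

x2 ∨ (¬x2 ∧ ¬x1)
= (x2 ∨ ¬x2) ∧ (x2 ∨ ¬x1)   [distribute ∨ over ∧]
= x2 ∨ ¬x1   [simplify]

x2 ∨ ¬x1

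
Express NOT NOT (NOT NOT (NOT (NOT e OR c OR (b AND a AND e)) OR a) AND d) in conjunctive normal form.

(e OR a) AND (NOT c OR a) AND d

NOT NOT (NOT NOT (NOT (NOT e OR c OR (b AND a AND e)) OR a) AND d)
= NOT NOT (NOT (NOT e OR c OR (b AND a AND e)) OR a) AND d   (double negation)
= (NOT (NOT e OR c OR (b AND a AND e)) OR a) AND d   (double negation)
= ((NOT NOT e AND NOT c AND NOT (b AND a AND e)) OR a) AND d   (De Morgan)
= ((e AND NOT c AND NOT (b AND a AND e)) OR a) AND d   (double negation)
= ((e AND NOT c AND (NOT b OR NOT a OR NOT e)) OR a) AND d   (De Morgan)
= (e OR a) AND (NOT c OR a) AND (NOT b OR NOT a OR NOT e OR a) AND d   (distribute OR over AND)
= (e OR a) AND (NOT c OR a) AND d   (simplify)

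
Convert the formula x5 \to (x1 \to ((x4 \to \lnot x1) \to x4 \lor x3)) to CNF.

x5 \to (x1 \to ((x4 \to \lnot x1) \to x4 \lor x3))
= \lnot x5 \lor (x1 \to ((x4 \to \lnot x1) \to x4 \lor x3))   — eliminate \to
= \lnot x5 \lor \lnot x1 \lor ((x4 \to \lnot x1) \to x4 \lor x3)   — eliminate \to
= \lnot x5 \lor \lnot x1 \lor \lnot (x4 \to \lnot x1) \lor x4 \lor x3   — eliminate \to
= \lnot x5 \lor \lnot x1 \lor \lnot (\lnot x4 \lor \lnot x1) \lor x4 \lor x3   — eliminate \to
= \lnot x5 \lor \lnot x1 \lor \lnot \lnot x4 \land \lnot \lnot x1 \lor x4 \lor x3   — De Morgan
= \lnot x5 \lor \lnot x1 \lor x4 \land \lnot \lnot x1 \lor x4 \lor x3   — double negation
= \lnot x5 \lor \lnot x1 \lor x4 \land x1 \lor x4 \lor x3   — double negation
= (\lnot x5 \lor \lnot x1 \lor x4 \lor x4 \lor x3) \land (\lnot x5 \lor \lnot x1 \lor x1 \lor x4 \lor x3)   — distribute \lor over \land
= \lnot x5 \lor \lnot x1 \lor x4 \lor x3   — simplify

\lnot x5 \lor \lnot x1 \lor x4 \lor x3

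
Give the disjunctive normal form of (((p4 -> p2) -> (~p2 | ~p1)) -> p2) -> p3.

(((p4 -> p2) -> (~p2 | ~p1)) -> p2) -> p3
≡ ~(((p4 -> p2) -> (~p2 | ~p1)) -> p2) | p3   [eliminate ->]
≡ ~(~((p4 -> p2) -> (~p2 | ~p1)) | p2) | p3   [eliminate ->]
≡ ~(~(~(p4 -> p2) | ~p2 | ~p1) | p2) | p3   [eliminate ->]
≡ ~(~(~(~p4 | p2) | ~p2 | ~p1) | p2) | p3   [eliminate ->]
≡ (~~(~(~p4 | p2) | ~p2 | ~p1) & ~p2) | p3   [De Morgan]
≡ ((~(~p4 | p2) | ~p2 | ~p1) & ~p2) | p3   [double negation]
≡ (((~~p4 & ~p2) | ~p2 | ~p1) & ~p2) | p3   [De Morgan]
≡ (((p4 & ~p2) | ~p2 | ~p1) & ~p2) | p3   [double negation]
≡ (p4 & ~p2 & ~p2) | (~p2 & ~p2) | (~p1 & ~p2) | p3   [distribute & over |]
≡ ~p2 | p3   [simplify]

~p2 | p3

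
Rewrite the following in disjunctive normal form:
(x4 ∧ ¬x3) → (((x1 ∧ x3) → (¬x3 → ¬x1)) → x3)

¬x4 ∨ x3

(x4 ∧ ¬x3) → (((x1 ∧ x3) → (¬x3 → ¬x1)) → x3)
⇔ ¬(x4 ∧ ¬x3) ∨ (((x1 ∧ x3) → (¬x3 → ¬x1)) → x3)   [eliminate →]
⇔ ¬(x4 ∧ ¬x3) ∨ ¬((x1 ∧ x3) → (¬x3 → ¬x1)) ∨ x3   [eliminate →]
⇔ ¬(x4 ∧ ¬x3) ∨ ¬(¬(x1 ∧ x3) ∨ (¬x3 → ¬x1)) ∨ x3   [eliminate →]
⇔ ¬(x4 ∧ ¬x3) ∨ ¬(¬(x1 ∧ x3) ∨ ¬¬x3 ∨ ¬x1) ∨ x3   [eliminate →]
⇔ ¬x4 ∨ ¬¬x3 ∨ ¬(¬(x1 ∧ x3) ∨ ¬¬x3 ∨ ¬x1) ∨ x3   [De Morgan]
⇔ ¬x4 ∨ x3 ∨ ¬(¬(x1 ∧ x3) ∨ ¬¬x3 ∨ ¬x1) ∨ x3   [double negation]
⇔ ¬x4 ∨ x3 ∨ (¬¬(x1 ∧ x3) ∧ ¬¬¬x3 ∧ ¬¬x1) ∨ x3   [De Morgan]
⇔ ¬x4 ∨ x3 ∨ (x1 ∧ x3 ∧ ¬¬¬x3 ∧ ¬¬x1) ∨ x3   [double negation]
⇔ ¬x4 ∨ x3 ∨ (x1 ∧ x3 ∧ ¬x3 ∧ ¬¬x1) ∨ x3   [double negation]
⇔ ¬x4 ∨ x3 ∨ (x1 ∧ x3 ∧ ¬x3 ∧ x1) ∨ x3   [double negation]
⇔ ¬x4 ∨ x3   [simplify]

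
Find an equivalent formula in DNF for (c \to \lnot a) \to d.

(c \to \lnot a) \to d
≡ \lnot (c \to \lnot a) \lor d   [eliminate \to]
≡ \lnot (\lnot c \lor \lnot a) \lor d   [eliminate \to]
≡ \lnot \lnot c \land \lnot \lnot a \lor d   [De Morgan]
≡ c \land \lnot \lnot a \lor d   [double negation]
≡ c \land a \lor d   [double negation]

c \land a \lor d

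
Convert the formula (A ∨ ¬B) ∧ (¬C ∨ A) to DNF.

A ∨ (¬B ∧ ¬C)

(A ∨ ¬B) ∧ (¬C ∨ A)
≡ (A ∧ ¬C) ∨ (A ∧ A) ∨ (¬B ∧ ¬C) ∨ (¬B ∧ A)   [distribute ∧ over ∨]
≡ A ∨ (¬B ∧ ¬C)   [simplify]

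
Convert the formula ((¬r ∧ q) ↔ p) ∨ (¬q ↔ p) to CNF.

¬p ∨ ¬r ∨ ¬q

((¬r ∧ q) ↔ p) ∨ (¬q ↔ p)
≡ (((¬r ∧ q) → p) ∧ (p → (¬r ∧ q))) ∨ (¬q ↔ p)   — eliminate ↔
≡ ((¬(¬r ∧ q) ∨ p) ∧ (p → (¬r ∧ q))) ∨ (¬q ↔ p)   — eliminate →
≡ ((¬(¬r ∧ q) ∨ p) ∧ (¬p ∨ (¬r ∧ q))) ∨ (¬q ↔ p)   — eliminate →
≡ ((¬(¬r ∧ q) ∨ p) ∧ (¬p ∨ (¬r ∧ q))) ∨ ((¬q → p) ∧ (p → ¬q))   — eliminate ↔
≡ ((¬(¬r ∧ q) ∨ p) ∧ (¬p ∨ (¬r ∧ q))) ∨ ((¬¬q ∨ p) ∧ (p → ¬q))   — eliminate →
≡ ((¬(¬r ∧ q) ∨ p) ∧ (¬p ∨ (¬r ∧ q))) ∨ ((¬¬q ∨ p) ∧ (¬p ∨ ¬q))   — eliminate →
≡ ((¬¬r ∨ ¬q ∨ p) ∧ (¬p ∨ (¬r ∧ q))) ∨ ((¬¬q ∨ p) ∧ (¬p ∨ ¬q))   — De Morgan
≡ ((r ∨ ¬q ∨ p) ∧ (¬p ∨ (¬r ∧ q))) ∨ ((¬¬q ∨ p) ∧ (¬p ∨ ¬q))   — double negation
≡ ((r ∨ ¬q ∨ p) ∧ (¬p ∨ (¬r ∧ q))) ∨ ((q ∨ p) ∧ (¬p ∨ ¬q))   — double negation
≡ (r ∨ ¬q ∨ p ∨ q ∨ p) ∧ (r ∨ ¬q ∨ p ∨ ¬p ∨ ¬q) ∧ (¬p ∨ ¬r ∨ q ∨ p) ∧ (¬p ∨ ¬r ∨ ¬p ∨ ¬q) ∧ (¬p ∨ q ∨ q ∨ p) ∧ (¬p ∨ q ∨ ¬p ∨ ¬q)   — distribute ∨ over ∧
≡ ¬p ∨ ¬r ∨ ¬q   — simplify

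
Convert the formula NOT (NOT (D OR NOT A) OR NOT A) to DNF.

NOT (NOT (D OR NOT A) OR NOT A)
⇔ NOT NOT (D OR NOT A) AND NOT NOT A   (De Morgan)
⇔ (D OR NOT A) AND NOT NOT A   (double negation)
⇔ (D OR NOT A) AND A   (double negation)
⇔ (D AND A) OR (NOT A AND A)   (distribute AND over OR)
⇔ D AND A   (simplify)

D AND A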